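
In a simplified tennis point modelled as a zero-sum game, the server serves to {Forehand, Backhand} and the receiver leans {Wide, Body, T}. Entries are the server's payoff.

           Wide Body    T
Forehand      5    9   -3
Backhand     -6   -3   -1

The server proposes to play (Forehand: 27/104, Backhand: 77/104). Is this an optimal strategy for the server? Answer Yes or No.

No

Against Wide this mix gives (27/104)·5 + (77/104)·(-6) = -327/104.
Against Body this mix gives (27/104)·9 + (77/104)·(-3) = 3/26.
Against T this mix gives (27/104)·(-3) + (77/104)·(-1) = -79/52.
The receiver will play Wide, holding the server to -327/104. Shifting weight toward the row that does better against Wide would raise this floor (the equalizing mix achieves -23/13 against both Wide and T), so the proposed strategy is not optimal.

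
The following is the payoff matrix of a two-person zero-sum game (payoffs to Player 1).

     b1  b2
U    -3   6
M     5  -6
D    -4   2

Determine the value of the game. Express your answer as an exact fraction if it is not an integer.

3/5

Row minima: U → -3, M → -6, D → -4; maximin = -3.
Column maxima: b1 → 5, b2 → 6; minimax = 5.
-3 ≠ 5, so there is no saddle point; optimal play is mixed.
D is strictly dominated by U, so Player 1 never plays it.
On the remaining 2×2 (U, M vs b1, b2):
Let Player 1 play U with probability p. Expected payoff against b1: (-3)p + 5(1−p) = −8p + 5; against b2: 6p + (-6)(1−p) = 12p − 6.
Setting these equal: −8p + 5 = 12p − 6 ⇒ −20p = -11 ⇒ p = 11/20, and the value is (-8)·(11/20) + 5 = 3/5.
For Player 2: with q = P(b1), equating U's and M's payoffs gives −9q + 6 = 11q − 6 ⇒ q = 3/5.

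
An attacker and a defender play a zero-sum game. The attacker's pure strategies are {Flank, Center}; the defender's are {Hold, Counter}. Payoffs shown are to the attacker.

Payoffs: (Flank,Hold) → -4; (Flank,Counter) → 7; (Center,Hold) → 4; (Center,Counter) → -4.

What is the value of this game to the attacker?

Row minima: Flank → -4, Center → -4; maximin = -4.
Column maxima: Hold → 4, Counter → 7; minimax = 4.
-4 ≠ 4, so there is no saddle point; optimal play is mixed.
Let the attacker play Flank with probability p. Expected payoff against Hold: (-4)p + 4(1−p) = −8p + 4; against Counter: 7p + (-4)(1−p) = 11p − 4.
Setting these equal: −8p + 4 = 11p − 4 ⇒ −19p = -8 ⇒ p = 8/19, and the value is (-8)·(8/19) + 4 = 12/19.
For the defender: with q = P(Hold), equating Flank's and Center's payoffs gives −11q + 7 = 8q − 4 ⇒ q = 11/19.

12/19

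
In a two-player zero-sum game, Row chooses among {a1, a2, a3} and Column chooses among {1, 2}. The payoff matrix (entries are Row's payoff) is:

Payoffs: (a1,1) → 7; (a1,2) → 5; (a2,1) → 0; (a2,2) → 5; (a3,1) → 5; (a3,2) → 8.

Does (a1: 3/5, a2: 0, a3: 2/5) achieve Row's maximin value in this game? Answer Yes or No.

Against 1 this mix gives (3/5)·7 + (2/5)·5 = 31/5.
Against 2 this mix gives (3/5)·5 + (2/5)·8 = 31/5.
All of Column's active replies (1, 2) yield 31/5, and no column does worse for Row. The mix makes Column indifferent and guarantees 31/5, so it is optimal.

Yes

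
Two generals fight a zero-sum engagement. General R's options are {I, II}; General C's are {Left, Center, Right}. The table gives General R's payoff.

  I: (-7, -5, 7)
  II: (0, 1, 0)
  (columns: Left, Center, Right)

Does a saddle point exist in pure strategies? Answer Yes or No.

Yes

Row minima: I → -7, II → 0; maximin = 0.
Column maxima: Left → 0, Center → 1, Right → 7; minimax = 0.
maximin = minimax = 0, so a saddle point exists.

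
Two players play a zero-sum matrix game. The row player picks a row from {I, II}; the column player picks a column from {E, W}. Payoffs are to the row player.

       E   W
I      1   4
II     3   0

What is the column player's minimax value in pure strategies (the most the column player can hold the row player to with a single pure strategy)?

Column maxima: E → 3, W → 4.
The smallest of these is 3.

3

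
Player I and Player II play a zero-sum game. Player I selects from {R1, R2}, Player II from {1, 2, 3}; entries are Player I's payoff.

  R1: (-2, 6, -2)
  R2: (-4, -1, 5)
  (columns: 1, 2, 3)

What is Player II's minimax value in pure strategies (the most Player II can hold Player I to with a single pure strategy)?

Column maxima: 1 → -2, 2 → 6, 3 → 5.
The smallest of these is -2.

-2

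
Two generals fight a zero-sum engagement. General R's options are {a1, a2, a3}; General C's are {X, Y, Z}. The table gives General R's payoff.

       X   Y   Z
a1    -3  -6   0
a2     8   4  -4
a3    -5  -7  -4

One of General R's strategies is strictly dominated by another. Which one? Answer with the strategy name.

a1 gives a strictly higher payoff than a3 against every column: -3 > -5, -6 > -7, 0 > -4.
So a3 is strictly dominated and General R never plays it.

a3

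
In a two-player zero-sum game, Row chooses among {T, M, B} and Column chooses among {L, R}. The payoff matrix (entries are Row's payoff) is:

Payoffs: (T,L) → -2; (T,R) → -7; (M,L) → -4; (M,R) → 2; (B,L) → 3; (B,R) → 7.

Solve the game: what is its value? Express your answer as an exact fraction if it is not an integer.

3

Row minima: T → -7, M → -4, B → 3; maximin = 3.
Column maxima: L → 3, R → 7; minimax = 3.
Since maximin = minimax = 3, there is a saddle point and the value is 3.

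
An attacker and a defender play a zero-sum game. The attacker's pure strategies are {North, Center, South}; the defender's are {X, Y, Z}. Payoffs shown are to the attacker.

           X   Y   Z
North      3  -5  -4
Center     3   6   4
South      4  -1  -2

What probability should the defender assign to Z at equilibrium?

1/7

Row minima: North → -5, Center → 3, South → -2; maximin = 3.
Column maxima: X → 4, Y → 6, Z → 4; minimax = 4.
3 ≠ 4, so there is no saddle point; optimal play is mixed.
North is strictly dominated by South, so the attacker never plays it.
With North eliminated, Y is strictly dominated by Z (it gives the attacker strictly more in every remaining row), so the defender never plays it.
On the remaining 2×2 (Center, South vs X, Z):
Let the attacker play Center with probability p. Expected payoff against X: 3p + 4(1−p) = −p + 4; against Z: 4p + (-2)(1−p) = 6p − 2.
Setting these equal: −p + 4 = 6p − 2 ⇒ −7p = -6 ⇒ p = 6/7, and the value is (-1)·(6/7) + 4 = 22/7.
For the defender: with q = P(X), equating Center's and South's payoffs gives −q + 4 = 6q − 2 ⇒ q = 6/7.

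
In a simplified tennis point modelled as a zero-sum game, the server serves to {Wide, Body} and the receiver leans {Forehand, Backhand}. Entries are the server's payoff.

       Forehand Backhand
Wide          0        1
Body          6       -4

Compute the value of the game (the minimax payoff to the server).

Row minima: Wide → 0, Body → -4; maximin = 0.
Column maxima: Forehand → 6, Backhand → 1; minimax = 1.
0 ≠ 1, so there is no saddle point; optimal play is mixed.
Let the server play Wide with probability p. Expected payoff against Forehand: 0p + 6(1−p) = −6p + 6; against Backhand: 1p + (-4)(1−p) = 5p − 4.
Setting these equal: −6p + 6 = 5p − 4 ⇒ −11p = -10 ⇒ p = 10/11, and the value is (-6)·(10/11) + 6 = 6/11.
For the receiver: with q = P(Forehand), equating Wide's and Body's payoffs gives −q + 1 = 10q − 4 ⇒ q = 5/11.

6/11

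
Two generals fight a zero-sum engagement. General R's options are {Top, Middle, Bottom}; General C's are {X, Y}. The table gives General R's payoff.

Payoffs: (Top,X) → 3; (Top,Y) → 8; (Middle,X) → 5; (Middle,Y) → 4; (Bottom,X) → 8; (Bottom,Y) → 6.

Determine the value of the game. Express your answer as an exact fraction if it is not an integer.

46/7

Row minima: Top → 3, Middle → 4, Bottom → 6; maximin = 6.
Column maxima: X → 8, Y → 8; minimax = 8.
6 ≠ 8, so there is no saddle point; optimal play is mixed.
Middle is strictly dominated by Bottom, so General R never plays it.
On the remaining 2×2 (Top, Bottom vs X, Y):
Let General R play Top with probability p. Expected payoff against X: 3p + 8(1−p) = −5p + 8; against Y: 8p + 6(1−p) = 2p + 6.
Setting these equal: −5p + 8 = 2p + 6 ⇒ −7p = -2 ⇒ p = 2/7, and the value is (-5)·(2/7) + 8 = 46/7.
For General C: with q = P(X), equating Top's and Bottom's payoffs gives −5q + 8 = 2q + 6 ⇒ q = 2/7.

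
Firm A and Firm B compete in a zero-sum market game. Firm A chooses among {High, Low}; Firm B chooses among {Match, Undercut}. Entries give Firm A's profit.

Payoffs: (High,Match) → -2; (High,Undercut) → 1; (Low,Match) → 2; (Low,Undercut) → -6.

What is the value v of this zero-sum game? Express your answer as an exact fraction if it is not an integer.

-10/11

Row minima: High → -2, Low → -6; maximin = -2.
Column maxima: Match → 2, Undercut → 1; minimax = 1.
-2 ≠ 1, so there is no saddle point; optimal play is mixed.
Let Firm A play High with probability p. Expected payoff against Match: (-2)p + 2(1−p) = −4p + 2; against Undercut: 1p + (-6)(1−p) = 7p − 6.
Setting these equal: −4p + 2 = 7p − 6 ⇒ −11p = -8 ⇒ p = 8/11, and the value is (-4)·(8/11) + 2 = -10/11.
For Firm B: with q = P(Match), equating High's and Low's payoffs gives −3q + 1 = 8q − 6 ⇒ q = 7/11.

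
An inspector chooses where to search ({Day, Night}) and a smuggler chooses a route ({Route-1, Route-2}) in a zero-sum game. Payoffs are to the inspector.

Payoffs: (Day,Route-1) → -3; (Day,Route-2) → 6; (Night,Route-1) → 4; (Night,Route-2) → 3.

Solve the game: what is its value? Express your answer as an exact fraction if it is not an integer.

Row minima: Day → -3, Night → 3; maximin = 3.
Column maxima: Route-1 → 4, Route-2 → 6; minimax = 4.
3 ≠ 4, so there is no saddle point; optimal play is mixed.
Let the inspector play Day with probability p. Expected payoff against Route-1: (-3)p + 4(1−p) = −7p + 4; against Route-2: 6p + 3(1−p) = 3p + 3.
Setting these equal: −7p + 4 = 3p + 3 ⇒ −10p = -1 ⇒ p = 1/10, and the value is (-7)·(1/10) + 4 = 33/10.
For the smuggler: with q = P(Route-1), equating Day's and Night's payoffs gives −9q + 6 = q + 3 ⇒ q = 3/10.

33/10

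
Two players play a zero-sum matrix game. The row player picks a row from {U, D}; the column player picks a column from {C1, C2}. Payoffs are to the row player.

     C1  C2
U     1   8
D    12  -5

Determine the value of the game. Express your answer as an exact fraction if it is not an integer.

101/24

Row minima: U → 1, D → -5; maximin = 1.
Column maxima: C1 → 12, C2 → 8; minimax = 8.
1 ≠ 8, so there is no saddle point; optimal play is mixed.
Let the row player play U with probability p. Expected payoff against C1: 1p + 12(1−p) = −11p + 12; against C2: 8p + (-5)(1−p) = 13p − 5.
Setting these equal: −11p + 12 = 13p − 5 ⇒ −24p = -17 ⇒ p = 17/24, and the value is (-11)·(17/24) + 12 = 101/24.
For the column player: with q = P(C1), equating U's and D's payoffs gives −7q + 8 = 17q − 5 ⇒ q = 13/24.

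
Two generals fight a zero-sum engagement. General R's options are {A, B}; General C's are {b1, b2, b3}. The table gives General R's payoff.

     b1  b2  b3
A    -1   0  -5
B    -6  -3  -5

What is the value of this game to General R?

Row minima: A → -5, B → -6; maximin = -5.
Column maxima: b1 → -1, b2 → 0, b3 → -5; minimax = -5.
Since maximin = minimax = -5, there is a saddle point and the value is -5.

-5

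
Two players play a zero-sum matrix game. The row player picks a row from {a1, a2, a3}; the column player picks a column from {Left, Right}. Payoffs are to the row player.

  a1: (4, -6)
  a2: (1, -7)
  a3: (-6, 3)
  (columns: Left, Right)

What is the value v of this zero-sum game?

-24/19

Row minima: a1 → -6, a2 → -7, a3 → -6; maximin = -6.
Column maxima: Left → 4, Right → 3; minimax = 3.
-6 ≠ 3, so there is no saddle point; optimal play is mixed.
a2 is strictly dominated by a1, so the row player never plays it.
On the remaining 2×2 (a1, a3 vs Left, Right):
Let the row player play a1 with probability p. Expected payoff against Left: 4p + (-6)(1−p) = 10p − 6; against Right: (-6)p + 3(1−p) = −9p + 3.
Setting these equal: 10p − 6 = −9p + 3 ⇒ 19p = 9 ⇒ p = 9/19, and the value is (10)·(9/19) − 6 = -24/19.
For the column player: with q = P(Left), equating a1's and a3's payoffs gives 10q − 6 = −9q + 3 ⇒ q = 9/19.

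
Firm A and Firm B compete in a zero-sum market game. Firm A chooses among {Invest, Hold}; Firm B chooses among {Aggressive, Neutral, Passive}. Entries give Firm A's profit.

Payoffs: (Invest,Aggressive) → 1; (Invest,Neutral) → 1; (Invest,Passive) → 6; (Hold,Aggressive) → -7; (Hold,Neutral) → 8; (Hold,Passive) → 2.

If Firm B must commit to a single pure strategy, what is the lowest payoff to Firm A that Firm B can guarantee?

Column maxima: Aggressive → 1, Neutral → 8, Passive → 6.
The smallest of these is 1.

1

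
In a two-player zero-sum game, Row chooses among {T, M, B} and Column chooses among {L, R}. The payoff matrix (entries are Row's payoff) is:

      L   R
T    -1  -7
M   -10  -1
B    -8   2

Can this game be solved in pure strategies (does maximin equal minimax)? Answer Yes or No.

Row minima: T → -7, M → -10, B → -8; maximin = -7.
Column maxima: L → -1, R → 2; minimax = -1.
-7 ≠ -1, so no pure-strategy equilibrium exists.

No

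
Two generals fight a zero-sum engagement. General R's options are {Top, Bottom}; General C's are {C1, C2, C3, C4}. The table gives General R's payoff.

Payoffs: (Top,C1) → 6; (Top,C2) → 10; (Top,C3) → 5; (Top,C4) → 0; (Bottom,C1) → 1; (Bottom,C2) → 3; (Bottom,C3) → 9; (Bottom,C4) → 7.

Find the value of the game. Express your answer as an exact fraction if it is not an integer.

7/2

Row minima: Top → 0, Bottom → 1; maximin = 1.
Column maxima: C1 → 6, C2 → 10, C3 → 9, C4 → 7; minimax = 6.
1 ≠ 6, so there is no saddle point; optimal play is mixed.
C2 is strictly dominated by C1 (it gives General R strictly more in every row), so General C never plays it.
C3 is strictly dominated by C4 (it gives General R strictly more in every row), so General C never plays it.
On the remaining 2×2 (Top, Bottom vs C1, C4):
Let General R play Top with probability p. Expected payoff against C1: 6p + 1(1−p) = 5p + 1; against C4: 0p + 7(1−p) = −7p + 7.
Setting these equal: 5p + 1 = −7p + 7 ⇒ 12p = 6 ⇒ p = 1/2, and the value is (5)·(1/2) + 1 = 7/2.
For General C: with q = P(C1), equating Top's and Bottom's payoffs gives 6q = −6q + 7 ⇒ q = 7/12.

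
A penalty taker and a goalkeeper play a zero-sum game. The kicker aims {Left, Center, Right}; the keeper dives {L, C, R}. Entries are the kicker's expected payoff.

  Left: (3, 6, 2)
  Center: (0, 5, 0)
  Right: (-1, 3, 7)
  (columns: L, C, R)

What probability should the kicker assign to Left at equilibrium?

8/9

Row minima: Left → 2, Center → 0, Right → -1; maximin = 2.
Column maxima: L → 3, C → 6, R → 7; minimax = 3.
2 ≠ 3, so there is no saddle point; optimal play is mixed.
Center is strictly dominated by Left, so the kicker never plays it.
C is strictly dominated by L (it gives the kicker strictly more in every row), so the keeper never plays it.
On the remaining 2×2 (Left, Right vs L, R):
Let the kicker play Left with probability p. Expected payoff against L: 3p + (-1)(1−p) = 4p − 1; against R: 2p + 7(1−p) = −5p + 7.
Setting these equal: 4p − 1 = −5p + 7 ⇒ 9p = 8 ⇒ p = 8/9, and the value is (4)·(8/9) − 1 = 23/9.
For the keeper: with q = P(L), equating Left's and Right's payoffs gives q + 2 = −8q + 7 ⇒ q = 5/9.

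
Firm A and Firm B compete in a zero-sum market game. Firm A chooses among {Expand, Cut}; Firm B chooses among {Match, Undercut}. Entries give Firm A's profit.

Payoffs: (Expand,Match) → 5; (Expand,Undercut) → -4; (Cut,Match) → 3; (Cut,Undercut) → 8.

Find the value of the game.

Row minima: Expand → -4, Cut → 3; maximin = 3.
Column maxima: Match → 5, Undercut → 8; minimax = 5.
3 ≠ 5, so there is no saddle point; optimal play is mixed.
Let Firm A play Expand with probability p. Expected payoff against Match: 5p + 3(1−p) = 2p + 3; against Undercut: (-4)p + 8(1−p) = −12p + 8.
Setting these equal: 2p + 3 = −12p + 8 ⇒ 14p = 5 ⇒ p = 5/14, and the value is (2)·(5/14) + 3 = 26/7.
For Firm B: with q = P(Match), equating Expand's and Cut's payoffs gives 9q − 4 = −5q + 8 ⇒ q = 6/7.

26/7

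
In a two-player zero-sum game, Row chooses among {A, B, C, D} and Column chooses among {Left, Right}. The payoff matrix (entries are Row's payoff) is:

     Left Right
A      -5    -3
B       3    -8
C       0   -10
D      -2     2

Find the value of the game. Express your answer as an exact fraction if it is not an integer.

Row minima: A → -5, B → -8, C → -10, D → -2; maximin = -2.
Column maxima: Left → 3, Right → 2; minimax = 2.
-2 ≠ 2, so there is no saddle point; optimal play is mixed.
A is strictly dominated by D, so Row never plays it.
C is strictly dominated by B, so Row never plays it.
On the remaining 2×2 (B, D vs Left, Right):
Let Row play B with probability p. Expected payoff against Left: 3p + (-2)(1−p) = 5p − 2; against Right: (-8)p + 2(1−p) = −10p + 2.
Setting these equal: 5p − 2 = −10p + 2 ⇒ 15p = 4 ⇒ p = 4/15, and the value is (5)·(4/15) − 2 = -2/3.
For Column: with q = P(Left), equating B's and D's payoffs gives 11q − 8 = −4q + 2 ⇒ q = 2/3.

-2/3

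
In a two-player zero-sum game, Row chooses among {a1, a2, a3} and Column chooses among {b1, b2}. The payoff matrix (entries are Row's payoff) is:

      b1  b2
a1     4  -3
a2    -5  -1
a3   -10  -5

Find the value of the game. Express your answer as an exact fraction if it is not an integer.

Row minima: a1 → -3, a2 → -5, a3 → -10; maximin = -3.
Column maxima: b1 → 4, b2 → -1; minimax = -1.
-3 ≠ -1, so there is no saddle point; optimal play is mixed.
a3 is strictly dominated by a1, so Row never plays it.
On the remaining 2×2 (a1, a2 vs b1, b2):
Let Row play a1 with probability p. Expected payoff against b1: 4p + (-5)(1−p) = 9p − 5; against b2: (-3)p + (-1)(1−p) = −2p − 1.
Setting these equal: 9p − 5 = −2p − 1 ⇒ 11p = 4 ⇒ p = 4/11, and the value is (9)·(4/11) − 5 = -19/11.
For Column: with q = P(b1), equating a1's and a2's payoffs gives 7q − 3 = −4q − 1 ⇒ q = 2/11.

-19/11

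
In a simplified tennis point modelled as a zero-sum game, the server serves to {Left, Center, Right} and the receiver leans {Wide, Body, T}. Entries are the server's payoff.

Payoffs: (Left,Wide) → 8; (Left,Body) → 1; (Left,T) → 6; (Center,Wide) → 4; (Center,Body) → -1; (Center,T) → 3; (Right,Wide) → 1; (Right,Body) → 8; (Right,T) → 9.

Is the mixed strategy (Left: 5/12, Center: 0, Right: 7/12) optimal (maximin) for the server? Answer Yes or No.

No

Against Wide this mix gives (5/12)·8 + (7/12)·1 = 47/12.
Against Body this mix gives (5/12)·1 + (7/12)·8 = 61/12.
Against T this mix gives (5/12)·6 + (7/12)·9 = 31/4.
The receiver will play Wide, holding the server to 47/12. Shifting weight toward the row that does better against Wide would raise this floor (the equalizing mix achieves 9/2 against both Wide and Body), so the proposed strategy is not optimal.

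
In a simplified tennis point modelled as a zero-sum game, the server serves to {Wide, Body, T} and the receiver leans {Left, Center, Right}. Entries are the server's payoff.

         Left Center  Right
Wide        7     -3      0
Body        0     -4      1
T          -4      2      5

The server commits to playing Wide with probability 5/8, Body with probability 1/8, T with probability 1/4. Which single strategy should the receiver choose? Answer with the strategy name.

If the receiver plays Left, the server's expected payoff is (5/8)·7 + (1/8)·0 + (1/4)·(-4) = 27/8.
If the receiver plays Center, the server's expected payoff is (5/8)·(-3) + (1/8)·(-4) + (1/4)·2 = -15/8.
If the receiver plays Right, the server's expected payoff is (5/8)·0 + (1/8)·1 + (1/4)·5 = 11/8.
The receiver minimizes the server's payoff; the smallest is -15/8, so the best response is Center.

Center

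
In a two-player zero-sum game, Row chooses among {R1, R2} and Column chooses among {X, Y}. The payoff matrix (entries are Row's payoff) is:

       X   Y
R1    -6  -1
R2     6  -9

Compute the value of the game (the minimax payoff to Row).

-3

Row minima: R1 → -6, R2 → -9; maximin = -6.
Column maxima: X → 6, Y → -1; minimax = -1.
-6 ≠ -1, so there is no saddle point; optimal play is mixed.
Let Row play R1 with probability p. Expected payoff against X: (-6)p + 6(1−p) = −12p + 6; against Y: (-1)p + (-9)(1−p) = 8p − 9.
Setting these equal: −12p + 6 = 8p − 9 ⇒ −20p = -15 ⇒ p = 3/4, and the value is (-12)·(3/4) + 6 = -3.
For Column: with q = P(X), equating R1's and R2's payoffs gives −5q − 1 = 15q − 9 ⇒ q = 2/5.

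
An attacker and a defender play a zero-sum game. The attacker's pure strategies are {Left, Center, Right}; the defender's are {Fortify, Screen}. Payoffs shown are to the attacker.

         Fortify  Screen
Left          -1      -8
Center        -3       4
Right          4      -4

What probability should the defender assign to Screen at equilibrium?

Row minima: Left → -8, Center → -3, Right → -4; maximin = -3.
Column maxima: Fortify → 4, Screen → 4; minimax = 4.
-3 ≠ 4, so there is no saddle point; optimal play is mixed.
Left is strictly dominated by Right, so the attacker never plays it.
On the remaining 2×2 (Center, Right vs Fortify, Screen):
Let the attacker play Center with probability p. Expected payoff against Fortify: (-3)p + 4(1−p) = −7p + 4; against Screen: 4p + (-4)(1−p) = 8p − 4.
Setting these equal: −7p + 4 = 8p − 4 ⇒ −15p = -8 ⇒ p = 8/15, and the value is (-7)·(8/15) + 4 = 4/15.
For the defender: with q = P(Fortify), equating Center's and Right's payoffs gives −7q + 4 = 8q − 4 ⇒ q = 8/15.

7/15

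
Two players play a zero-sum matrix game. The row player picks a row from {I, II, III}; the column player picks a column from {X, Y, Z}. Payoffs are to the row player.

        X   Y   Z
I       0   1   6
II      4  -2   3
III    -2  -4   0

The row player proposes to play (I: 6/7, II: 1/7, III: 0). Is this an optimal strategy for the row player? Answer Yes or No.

Against X this mix gives (6/7)·0 + (1/7)·4 = 4/7.
Against Y this mix gives (6/7)·1 + (1/7)·(-2) = 4/7.
Against Z this mix gives (6/7)·6 + (1/7)·3 = 39/7.
All of the column player's active replies (X, Y) yield 4/7, and no column does worse for the row player. The mix makes the column player indifferent and guarantees 4/7, so it is optimal.

Yes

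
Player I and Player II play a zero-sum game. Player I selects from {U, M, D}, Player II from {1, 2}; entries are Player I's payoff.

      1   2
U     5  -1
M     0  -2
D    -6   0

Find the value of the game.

Row minima: U → -1, M → -2, D → -6; maximin = -1.
Column maxima: 1 → 5, 2 → 0; minimax = 0.
-1 ≠ 0, so there is no saddle point; optimal play is mixed.
M is strictly dominated by U, so Player I never plays it.
On the remaining 2×2 (U, D vs 1, 2):
Let Player I play U with probability p. Expected payoff against 1: 5p + (-6)(1−p) = 11p − 6; against 2: (-1)p + 0(1−p) = −p.
Setting these equal: 11p − 6 = −p ⇒ 12p = 6 ⇒ p = 1/2, and the value is (11)·(1/2) − 6 = -1/2.
For Player II: with q = P(1), equating U's and D's payoffs gives 6q − 1 = −6q ⇒ q = 1/12.

-1/2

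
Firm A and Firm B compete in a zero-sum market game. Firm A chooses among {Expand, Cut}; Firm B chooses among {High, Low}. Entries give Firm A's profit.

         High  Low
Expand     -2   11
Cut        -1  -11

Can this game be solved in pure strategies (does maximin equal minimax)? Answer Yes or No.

Row minima: Expand → -2, Cut → -11; maximin = -2.
Column maxima: High → -1, Low → 11; minimax = -1.
-2 ≠ -1, so no pure-strategy equilibrium exists.

No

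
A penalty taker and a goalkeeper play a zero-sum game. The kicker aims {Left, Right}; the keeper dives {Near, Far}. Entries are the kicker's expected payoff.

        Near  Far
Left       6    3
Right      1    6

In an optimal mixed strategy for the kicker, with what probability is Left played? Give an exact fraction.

5/8

Row minima: Left → 3, Right → 1; maximin = 3.
Column maxima: Near → 6, Far → 6; minimax = 6.
3 ≠ 6, so there is no saddle point; optimal play is mixed.
Let the kicker play Left with probability p. Expected payoff against Near: 6p + 1(1−p) = 5p + 1; against Far: 3p + 6(1−p) = −3p + 6.
Setting these equal: 5p + 1 = −3p + 6 ⇒ 8p = 5 ⇒ p = 5/8, and the value is (5)·(5/8) + 1 = 33/8.
For the keeper: with q = P(Near), equating Left's and Right's payoffs gives 3q + 3 = −5q + 6 ⇒ q = 3/8.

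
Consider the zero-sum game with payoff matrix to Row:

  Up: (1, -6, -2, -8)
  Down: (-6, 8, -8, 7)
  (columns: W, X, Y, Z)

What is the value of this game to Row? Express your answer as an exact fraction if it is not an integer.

Row minima: Up → -8, Down → -8; maximin = -8.
Column maxima: W → 1, X → 8, Y → -2, Z → 7; minimax = -2.
-8 ≠ -2, so there is no saddle point; optimal play is mixed.
W is strictly dominated by Y (it gives Row strictly more in every row), so Column never plays it.
X is strictly dominated by Z (it gives Row strictly more in every row), so Column never plays it.
On the remaining 2×2 (Up, Down vs Y, Z):
Let Row play Up with probability p. Expected payoff against Y: (-2)p + (-8)(1−p) = 6p − 8; against Z: (-8)p + 7(1−p) = −15p + 7.
Setting these equal: 6p − 8 = −15p + 7 ⇒ 21p = 15 ⇒ p = 5/7, and the value is (6)·(5/7) − 8 = -26/7.
For Column: with q = P(Y), equating Up's and Down's payoffs gives 6q − 8 = −15q + 7 ⇒ q = 5/7.

-26/7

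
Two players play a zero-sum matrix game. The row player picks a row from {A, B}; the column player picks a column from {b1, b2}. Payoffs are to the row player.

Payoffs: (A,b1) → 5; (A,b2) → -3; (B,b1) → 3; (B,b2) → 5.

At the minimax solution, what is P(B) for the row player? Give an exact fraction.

Row minima: A → -3, B → 3; maximin = 3.
Column maxima: b1 → 5, b2 → 5; minimax = 5.
3 ≠ 5, so there is no saddle point; optimal play is mixed.
Let the row player play A with probability p. Expected payoff against b1: 5p + 3(1−p) = 2p + 3; against b2: (-3)p + 5(1−p) = −8p + 5.
Setting these equal: 2p + 3 = −8p + 5 ⇒ 10p = 2 ⇒ p = 1/5, and the value is (2)·(1/5) + 3 = 17/5.
For the column player: with q = P(b1), equating A's and B's payoffs gives 8q − 3 = −2q + 5 ⇒ q = 4/5.

4/5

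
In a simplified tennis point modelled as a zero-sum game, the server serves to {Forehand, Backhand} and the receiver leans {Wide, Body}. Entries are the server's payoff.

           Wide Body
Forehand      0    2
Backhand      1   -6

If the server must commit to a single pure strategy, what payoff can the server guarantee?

Row minima: Forehand → 0, Backhand → -6.
The best of these is 0.

0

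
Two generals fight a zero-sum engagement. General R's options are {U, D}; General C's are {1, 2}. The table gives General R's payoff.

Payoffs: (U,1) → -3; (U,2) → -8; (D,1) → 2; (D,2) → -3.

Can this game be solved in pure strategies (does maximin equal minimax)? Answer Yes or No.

Row minima: U → -8, D → -3; maximin = -3.
Column maxima: 1 → 2, 2 → -3; minimax = -3.
maximin = minimax = -3, so a saddle point exists.

Yes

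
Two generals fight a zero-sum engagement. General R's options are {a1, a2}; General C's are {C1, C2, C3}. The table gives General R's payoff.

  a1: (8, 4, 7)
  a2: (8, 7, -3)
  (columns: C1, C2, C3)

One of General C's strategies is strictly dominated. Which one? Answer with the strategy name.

C1

C2 holds General R's payoff strictly below C1 in every row: 4 < 8, 7 < 8.
So C1 is strictly dominated for General C.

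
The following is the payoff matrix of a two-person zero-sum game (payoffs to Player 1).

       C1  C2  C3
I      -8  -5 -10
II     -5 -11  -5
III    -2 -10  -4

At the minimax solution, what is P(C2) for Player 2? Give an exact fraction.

Row minima: I → -10, II → -11, III → -10; maximin = -10.
Column maxima: C1 → -2, C2 → -5, C3 → -4; minimax = -5.
-10 ≠ -5, so there is no saddle point; optimal play is mixed.
II is strictly dominated by III, so Player 1 never plays it.
With II eliminated, C1 is strictly dominated by C3 (it gives Player 1 strictly more in every remaining row), so Player 2 never plays it.
On the remaining 2×2 (I, III vs C2, C3):
Let Player 1 play I with probability p. Expected payoff against C2: (-5)p + (-10)(1−p) = 5p − 10; against C3: (-10)p + (-4)(1−p) = −6p − 4.
Setting these equal: 5p − 10 = −6p − 4 ⇒ 11p = 6 ⇒ p = 6/11, and the value is (5)·(6/11) − 10 = -80/11.
For Player 2: with q = P(C2), equating I's and III's payoffs gives 5q − 10 = −6q − 4 ⇒ q = 6/11.

6/11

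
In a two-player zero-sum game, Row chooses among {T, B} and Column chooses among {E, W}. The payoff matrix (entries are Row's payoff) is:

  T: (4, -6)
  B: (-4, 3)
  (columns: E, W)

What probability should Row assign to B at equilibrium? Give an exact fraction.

10/17

Row minima: T → -6, B → -4; maximin = -4.
Column maxima: E → 4, W → 3; minimax = 3.
-4 ≠ 3, so there is no saddle point; optimal play is mixed.
Let Row play T with probability p. Expected payoff against E: 4p + (-4)(1−p) = 8p − 4; against W: (-6)p + 3(1−p) = −9p + 3.
Setting these equal: 8p − 4 = −9p + 3 ⇒ 17p = 7 ⇒ p = 7/17, and the value is (8)·(7/17) − 4 = -12/17.
For Column: with q = P(E), equating T's and B's payoffs gives 10q − 6 = −7q + 3 ⇒ q = 9/17.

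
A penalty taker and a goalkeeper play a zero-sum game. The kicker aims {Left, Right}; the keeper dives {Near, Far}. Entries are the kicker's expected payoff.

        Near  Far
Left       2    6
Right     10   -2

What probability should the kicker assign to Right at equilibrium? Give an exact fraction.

1/4

Row minima: Left → 2, Right → -2; maximin = 2.
Column maxima: Near → 10, Far → 6; minimax = 6.
2 ≠ 6, so there is no saddle point; optimal play is mixed.
Let the kicker play Left with probability p. Expected payoff against Near: 2p + 10(1−p) = −8p + 10; against Far: 6p + (-2)(1−p) = 8p − 2.
Setting these equal: −8p + 10 = 8p − 2 ⇒ −16p = -12 ⇒ p = 3/4, and the value is (-8)·(3/4) + 10 = 4.
For the keeper: with q = P(Near), equating Left's and Right's payoffs gives −4q + 6 = 12q − 2 ⇒ q = 1/2.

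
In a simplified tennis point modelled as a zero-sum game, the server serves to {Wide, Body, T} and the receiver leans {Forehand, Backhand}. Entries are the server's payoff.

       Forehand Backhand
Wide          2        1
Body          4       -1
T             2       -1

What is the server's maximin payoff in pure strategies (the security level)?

1

Row minima: Wide → 1, Body → -1, T → -1.
The best of these is 1.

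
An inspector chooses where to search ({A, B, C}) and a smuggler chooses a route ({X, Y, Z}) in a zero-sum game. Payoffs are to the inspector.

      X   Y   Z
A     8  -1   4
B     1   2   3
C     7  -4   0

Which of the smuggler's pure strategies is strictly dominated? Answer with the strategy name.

Z

Y holds the inspector's payoff strictly below Z in every row: -1 < 4, 2 < 3, -4 < 0.
So Z is strictly dominated for the smuggler.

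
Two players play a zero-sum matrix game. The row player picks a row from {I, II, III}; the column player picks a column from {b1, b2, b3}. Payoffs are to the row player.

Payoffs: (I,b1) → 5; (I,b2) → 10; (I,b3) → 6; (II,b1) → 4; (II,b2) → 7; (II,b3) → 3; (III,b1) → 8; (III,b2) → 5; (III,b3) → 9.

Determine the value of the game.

55/8

Row minima: I → 5, II → 3, III → 5; maximin = 5.
Column maxima: b1 → 8, b2 → 10, b3 → 9; minimax = 8.
5 ≠ 8, so there is no saddle point; optimal play is mixed.
II is strictly dominated by I, so the row player never plays it.
With II eliminated, b3 is strictly dominated by b1 (it gives the row player strictly more in every remaining row), so the column player never plays it.
On the remaining 2×2 (I, III vs b1, b2):
Let the row player play I with probability p. Expected payoff against b1: 5p + 8(1−p) = −3p + 8; against b2: 10p + 5(1−p) = 5p + 5.
Setting these equal: −3p + 8 = 5p + 5 ⇒ −8p = -3 ⇒ p = 3/8, and the value is (-3)·(3/8) + 8 = 55/8.
For the column player: with q = P(b1), equating I's and III's payoffs gives −5q + 10 = 3q + 5 ⇒ q = 5/8.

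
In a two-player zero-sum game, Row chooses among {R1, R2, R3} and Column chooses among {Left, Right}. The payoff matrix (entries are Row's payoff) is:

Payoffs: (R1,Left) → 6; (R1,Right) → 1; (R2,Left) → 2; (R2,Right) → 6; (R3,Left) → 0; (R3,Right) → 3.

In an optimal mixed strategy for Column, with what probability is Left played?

Row minima: R1 → 1, R2 → 2, R3 → 0; maximin = 2.
Column maxima: Left → 6, Right → 6; minimax = 6.
2 ≠ 6, so there is no saddle point; optimal play is mixed.
R3 is strictly dominated by R2, so Row never plays it.
On the remaining 2×2 (R1, R2 vs Left, Right):
Let Row play R1 with probability p. Expected payoff against Left: 6p + 2(1−p) = 4p + 2; against Right: 1p + 6(1−p) = −5p + 6.
Setting these equal: 4p + 2 = −5p + 6 ⇒ 9p = 4 ⇒ p = 4/9, and the value is (4)·(4/9) + 2 = 34/9.
For Column: with q = P(Left), equating R1's and R2's payoffs gives 5q + 1 = −4q + 6 ⇒ q = 5/9.

5/9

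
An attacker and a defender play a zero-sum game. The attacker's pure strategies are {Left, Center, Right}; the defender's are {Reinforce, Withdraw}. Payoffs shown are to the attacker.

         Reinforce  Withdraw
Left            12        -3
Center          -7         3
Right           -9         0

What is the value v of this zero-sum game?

3/5

Row minima: Left → -3, Center → -7, Right → -9; maximin = -3.
Column maxima: Reinforce → 12, Withdraw → 3; minimax = 3.
-3 ≠ 3, so there is no saddle point; optimal play is mixed.
Right is strictly dominated by Center, so the attacker never plays it.
On the remaining 2×2 (Left, Center vs Reinforce, Withdraw):
Let the attacker play Left with probability p. Expected payoff against Reinforce: 12p + (-7)(1−p) = 19p − 7; against Withdraw: (-3)p + 3(1−p) = −6p + 3.
Setting these equal: 19p − 7 = −6p + 3 ⇒ 25p = 10 ⇒ p = 2/5, and the value is (19)·(2/5) − 7 = 3/5.
For the defender: with q = P(Reinforce), equating Left's and Center's payoffs gives 15q − 3 = −10q + 3 ⇒ q = 6/25.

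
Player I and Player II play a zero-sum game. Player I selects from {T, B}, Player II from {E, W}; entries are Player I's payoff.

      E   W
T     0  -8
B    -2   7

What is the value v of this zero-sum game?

-16/17

Row minima: T → -8, B → -2; maximin = -2.
Column maxima: E → 0, W → 7; minimax = 0.
-2 ≠ 0, so there is no saddle point; optimal play is mixed.
Let Player I play T with probability p. Expected payoff against E: 0p + (-2)(1−p) = 2p − 2; against W: (-8)p + 7(1−p) = −15p + 7.
Setting these equal: 2p − 2 = −15p + 7 ⇒ 17p = 9 ⇒ p = 9/17, and the value is (2)·(9/17) − 2 = -16/17.
For Player II: with q = P(E), equating T's and B's payoffs gives 8q − 8 = −9q + 7 ⇒ q = 15/17.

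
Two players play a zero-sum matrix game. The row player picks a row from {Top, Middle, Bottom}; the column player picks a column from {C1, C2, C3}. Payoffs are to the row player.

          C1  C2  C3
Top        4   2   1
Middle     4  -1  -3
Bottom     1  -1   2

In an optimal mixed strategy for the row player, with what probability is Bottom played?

1/4

Row minima: Top → 1, Middle → -3, Bottom → -1; maximin = 1.
Column maxima: C1 → 4, C2 → 2, C3 → 2; minimax = 2.
1 ≠ 2, so there is no saddle point; optimal play is mixed.
C1 is strictly dominated by C2 (it gives the row player strictly more in every row), so the column player never plays it.
With C1 eliminated, Middle is strictly dominated by Top (Top gives the row player strictly more in every remaining column), so the row player never plays it.
On the remaining 2×2 (Top, Bottom vs C2, C3):
Let the row player play Top with probability p. Expected payoff against C2: 2p + (-1)(1−p) = 3p − 1; against C3: 1p + 2(1−p) = −p + 2.
Setting these equal: 3p − 1 = −p + 2 ⇒ 4p = 3 ⇒ p = 3/4, and the value is (3)·(3/4) − 1 = 5/4.
For the column player: with q = P(C2), equating Top's and Bottom's payoffs gives q + 1 = −3q + 2 ⇒ q = 1/4.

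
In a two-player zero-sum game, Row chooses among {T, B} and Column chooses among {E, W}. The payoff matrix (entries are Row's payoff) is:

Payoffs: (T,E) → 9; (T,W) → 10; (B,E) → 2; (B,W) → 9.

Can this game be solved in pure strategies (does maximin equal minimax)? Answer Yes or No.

Yes

Row minima: T → 9, B → 2; maximin = 9.
Column maxima: E → 9, W → 10; minimax = 9.
maximin = minimax = 9, so a saddle point exists.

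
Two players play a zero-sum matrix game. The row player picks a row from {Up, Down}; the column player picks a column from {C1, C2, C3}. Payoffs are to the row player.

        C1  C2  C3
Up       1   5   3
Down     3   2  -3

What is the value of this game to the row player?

3/2

Row minima: Up → 1, Down → -3; maximin = 1.
Column maxima: C1 → 3, C2 → 5, C3 → 3; minimax = 3.
1 ≠ 3, so there is no saddle point; optimal play is mixed.
C2 is strictly dominated by C3 (it gives the row player strictly more in every row), so the column player never plays it.
On the remaining 2×2 (Up, Down vs C1, C3):
Let the row player play Up with probability p. Expected payoff against C1: 1p + 3(1−p) = −2p + 3; against C3: 3p + (-3)(1−p) = 6p − 3.
Setting these equal: −2p + 3 = 6p − 3 ⇒ −8p = -6 ⇒ p = 3/4, and the value is (-2)·(3/4) + 3 = 3/2.
For the column player: with q = P(C1), equating Up's and Down's payoffs gives −2q + 3 = 6q − 3 ⇒ q = 3/4.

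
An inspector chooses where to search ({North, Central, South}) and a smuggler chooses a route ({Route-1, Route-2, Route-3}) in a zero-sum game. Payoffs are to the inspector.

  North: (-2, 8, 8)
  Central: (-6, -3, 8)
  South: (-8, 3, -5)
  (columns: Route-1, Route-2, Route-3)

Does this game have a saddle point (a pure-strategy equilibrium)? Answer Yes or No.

Yes

Row minima: North → -2, Central → -6, South → -8; maximin = -2.
Column maxima: Route-1 → -2, Route-2 → 8, Route-3 → 8; minimax = -2.
maximin = minimax = -2, so a saddle point exists.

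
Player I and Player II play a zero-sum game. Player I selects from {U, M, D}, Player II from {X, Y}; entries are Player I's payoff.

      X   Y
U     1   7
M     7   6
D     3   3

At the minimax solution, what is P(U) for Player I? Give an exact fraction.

Row minima: U → 1, M → 6, D → 3; maximin = 6.
Column maxima: X → 7, Y → 7; minimax = 7.
6 ≠ 7, so there is no saddle point; optimal play is mixed.
D is strictly dominated by M, so Player I never plays it.
On the remaining 2×2 (U, M vs X, Y):
Let Player I play U with probability p. Expected payoff against X: 1p + 7(1−p) = −6p + 7; against Y: 7p + 6(1−p) = p + 6.
Setting these equal: −6p + 7 = p + 6 ⇒ −7p = -1 ⇒ p = 1/7, and the value is (-6)·(1/7) + 7 = 43/7.
For Player II: with q = P(X), equating U's and M's payoffs gives −6q + 7 = q + 6 ⇒ q = 1/7.

1/7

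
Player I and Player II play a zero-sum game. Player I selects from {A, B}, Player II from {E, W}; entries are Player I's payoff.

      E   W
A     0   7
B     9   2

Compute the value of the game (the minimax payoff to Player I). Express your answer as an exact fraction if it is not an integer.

Row minima: A → 0, B → 2; maximin = 2.
Column maxima: E → 9, W → 7; minimax = 7.
2 ≠ 7, so there is no saddle point; optimal play is mixed.
Let Player I play A with probability p. Expected payoff against E: 0p + 9(1−p) = −9p + 9; against W: 7p + 2(1−p) = 5p + 2.
Setting these equal: −9p + 9 = 5p + 2 ⇒ −14p = -7 ⇒ p = 1/2, and the value is (-9)·(1/2) + 9 = 9/2.
For Player II: with q = P(E), equating A's and B's payoffs gives −7q + 7 = 7q + 2 ⇒ q = 5/14.

9/2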